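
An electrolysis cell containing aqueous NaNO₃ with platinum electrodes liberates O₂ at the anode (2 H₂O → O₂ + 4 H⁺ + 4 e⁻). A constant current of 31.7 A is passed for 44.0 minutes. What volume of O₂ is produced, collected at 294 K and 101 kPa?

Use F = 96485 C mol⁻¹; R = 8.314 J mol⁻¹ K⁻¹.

Q = I·t = 31.70 A × 2640.0 s = 83690 C.
n(e⁻) = Q/F = 83690 / 96485 = 0.8674 mol.
4 electrons are transferred per O₂ molecule, so n(O₂) = 0.8674 / 4 = 0.2168 mol.
V = nRT/P = (0.2168 × 8.314 × 294) / (101 × 10³ Pa) = 0.00525 m³ = 5.25 L.

5.25 L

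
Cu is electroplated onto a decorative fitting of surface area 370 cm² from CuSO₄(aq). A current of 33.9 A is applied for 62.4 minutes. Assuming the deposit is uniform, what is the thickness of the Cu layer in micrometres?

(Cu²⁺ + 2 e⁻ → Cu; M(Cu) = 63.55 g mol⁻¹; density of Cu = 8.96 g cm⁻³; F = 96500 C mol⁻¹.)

Q = I·t = 33.90 × 3744.0 = 126900 C; n(e⁻) = 1.315 mol.
n(Cu) = n(e⁻)/2 = 0.6576 mol, so m = 0.6576 × 63.55 = 41.79 g.
Volume = m/ρ = 41.79 / 8.96 = 4.664 cm³.
Thickness = V/A = 4.664 / 370 = 0.0126 cm = 126 μm.

126 μm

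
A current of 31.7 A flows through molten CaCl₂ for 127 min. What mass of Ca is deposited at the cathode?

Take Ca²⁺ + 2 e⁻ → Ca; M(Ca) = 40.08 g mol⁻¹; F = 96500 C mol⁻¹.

50.2 g

Q = I·t = 31.70 A × 7620.0 s = 241600 C.
n(e⁻) = Q/F = 241600 / 96500 = 2.503 mol.
Ca²⁺ + 2 e⁻ → Ca, so n(Ca) = n(e⁻)/2 = 1.252 mol.
m = n·M = 1.252 × 40.08 = 50.2 g.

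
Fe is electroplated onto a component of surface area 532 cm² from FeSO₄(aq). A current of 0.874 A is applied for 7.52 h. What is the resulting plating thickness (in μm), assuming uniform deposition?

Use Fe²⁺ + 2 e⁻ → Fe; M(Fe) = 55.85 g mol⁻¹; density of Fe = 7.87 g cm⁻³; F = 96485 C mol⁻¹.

16.4 μm

Q = I·t = 0.8740 × 27072 = 23660 C; n(e⁻) = 0.2452 mol.
n(Fe) = n(e⁻)/2 = 0.1226 mol, so m = 0.1226 × 55.85 = 6.848 g.
Volume = m/ρ = 6.848 / 7.87 = 0.8701 cm³.
Thickness = V/A = 0.8701 / 532 = 0.00164 cm = 16.4 μm.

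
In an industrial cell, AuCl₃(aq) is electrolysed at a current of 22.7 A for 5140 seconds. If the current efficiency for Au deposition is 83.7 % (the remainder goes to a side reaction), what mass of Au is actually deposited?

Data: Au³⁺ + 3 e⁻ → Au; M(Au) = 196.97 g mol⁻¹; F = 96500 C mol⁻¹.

Q = I·t = 22.70 × 5140.0 = 116700 C.
n(e⁻) = 116700/96500 = 1.209 mol; theoretically n(Au) = 1.209/3 = 0.4030 mol, m_theo = 79.39 g.
At 83.7 % efficiency, m_actual = 0.837 × 79.39 = 66.4 g.

66.4 g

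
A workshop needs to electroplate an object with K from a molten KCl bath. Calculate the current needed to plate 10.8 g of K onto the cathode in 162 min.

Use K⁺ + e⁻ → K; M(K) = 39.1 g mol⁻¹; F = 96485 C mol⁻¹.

n(K) = 10.8 / 39.1 = 0.2762 mol.
n(e⁻) = 1 × 0.2762 = 0.2762 mol.
Q = n(e⁻)·F = 0.2762 × 96485 = 26650 C.
I = Q/t = 26650 / 9720.0 s = 2.74 A.

2.74 A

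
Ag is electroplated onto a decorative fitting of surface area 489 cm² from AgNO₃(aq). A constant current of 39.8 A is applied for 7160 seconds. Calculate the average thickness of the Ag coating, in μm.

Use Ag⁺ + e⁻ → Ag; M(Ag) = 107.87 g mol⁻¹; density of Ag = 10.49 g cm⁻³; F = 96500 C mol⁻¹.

Q = I·t = 39.80 × 7160.0 = 285000 C; n(e⁻) = 2.953 mol.
n(Ag) = n(e⁻)/1 = 2.953 mol, so m = 2.953 × 107.87 = 318.5 g.
Volume = m/ρ = 318.5 / 10.49 = 30.37 cm³.
Thickness = V/A = 30.37 / 489 = 0.0621 cm = 621 μm.

621 μm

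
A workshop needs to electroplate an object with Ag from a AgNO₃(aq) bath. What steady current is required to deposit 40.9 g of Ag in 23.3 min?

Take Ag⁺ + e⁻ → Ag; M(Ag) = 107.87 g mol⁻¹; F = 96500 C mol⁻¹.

n(Ag) = 40.9 / 107.87 = 0.3792 mol.
n(e⁻) = 1 × 0.3792 = 0.3792 mol.
Q = n(e⁻)·F = 0.3792 × 96500 = 36590 C.
I = Q/t = 36590 / 1398.0 s = 26.2 A.

26.2 A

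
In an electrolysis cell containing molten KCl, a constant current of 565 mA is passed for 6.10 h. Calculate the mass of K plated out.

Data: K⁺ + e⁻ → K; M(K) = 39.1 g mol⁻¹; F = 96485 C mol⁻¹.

Q = I·t = 0.5650 A × 21960 s = 12410 C.
n(e⁻) = Q/F = 12410 / 96485 = 0.1286 mol.
K⁺ + e⁻ → K, so n(K) = n(e⁻)/1 = 0.1286 mol.
m = n·M = 0.1286 × 39.1 = 5.03 g.

5.03 g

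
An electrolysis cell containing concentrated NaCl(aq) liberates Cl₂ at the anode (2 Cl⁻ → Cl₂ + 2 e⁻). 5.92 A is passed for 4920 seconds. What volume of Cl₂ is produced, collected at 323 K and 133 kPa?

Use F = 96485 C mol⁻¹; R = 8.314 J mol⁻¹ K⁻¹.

Q = I·t = 5.920 A × 4920.0 s = 29130 C.
n(e⁻) = Q/F = 29130 / 96485 = 0.3019 mol.
2 electrons are transferred per Cl₂ molecule, so n(Cl₂) = 0.3019 / 2 = 0.1509 mol.
V = nRT/P = (0.1509 × 8.314 × 323) / (133 × 10³ Pa) = 0.00305 m³ = 3.05 L.

3.05 L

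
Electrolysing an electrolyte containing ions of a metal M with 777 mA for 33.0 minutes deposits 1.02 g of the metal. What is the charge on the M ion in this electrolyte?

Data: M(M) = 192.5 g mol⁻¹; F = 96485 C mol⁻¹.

Q = I·t = 0.7770 A × 1980.0 s = 1538 C, so n(e⁻) = 1538/96485 = 0.01595 mol.
n(M) deposited = 1.02 / 192.5 = 0.005299 mol.
Electrons per atom = n(e⁻)/n(M) = 0.01595 / 0.005299 = 3.01 ≈ 3, so the ion is M³⁺.

+3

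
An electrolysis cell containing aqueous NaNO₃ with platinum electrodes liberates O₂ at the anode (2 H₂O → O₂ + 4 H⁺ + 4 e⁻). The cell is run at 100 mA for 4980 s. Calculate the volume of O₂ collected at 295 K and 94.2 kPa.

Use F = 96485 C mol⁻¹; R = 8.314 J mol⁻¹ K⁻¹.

Q = I·t = 0.1000 A × 4980.0 s = 498.0 C.
n(e⁻) = Q/F = 498.0 / 96485 = 0.005161 mol.
4 electrons are transferred per O₂ molecule, so n(O₂) = 0.005161 / 4 = 0.001290 mol.
V = nRT/P = (0.001290 × 8.314 × 295) / (94.2 × 10³ Pa) = 3.36 × 10⁻⁵ m³ = 0.0336 L.

0.0336 L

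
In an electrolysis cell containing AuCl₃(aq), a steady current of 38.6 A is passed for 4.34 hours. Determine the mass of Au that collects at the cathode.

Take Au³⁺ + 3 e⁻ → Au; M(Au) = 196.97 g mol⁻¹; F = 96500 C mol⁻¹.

410 g

Q = I·t = 38.60 A × 15624 s = 603100 C.
n(e⁻) = Q/F = 603100 / 96500 = 6.250 mol.
Au³⁺ + 3 e⁻ → Au, so n(Au) = n(e⁻)/3 = 2.083 mol.
m = n·M = 2.083 × 196.97 = 410 g.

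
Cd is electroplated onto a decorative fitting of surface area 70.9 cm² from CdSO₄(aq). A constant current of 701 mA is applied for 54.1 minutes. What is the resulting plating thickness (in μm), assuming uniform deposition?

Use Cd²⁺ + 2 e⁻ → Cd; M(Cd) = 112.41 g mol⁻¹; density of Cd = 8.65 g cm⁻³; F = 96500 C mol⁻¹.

Q = I·t = 0.7010 × 3246.0 = 2275 C; n(e⁻) = 0.02358 mol.
n(Cd) = n(e⁻)/2 = 0.01179 mol, so m = 0.01179 × 112.41 = 1.325 g.
Volume = m/ρ = 1.325 / 8.65 = 0.1532 cm³.
Thickness = V/A = 0.1532 / 70.9 = 0.00216 cm = 21.6 μm.

21.6 μm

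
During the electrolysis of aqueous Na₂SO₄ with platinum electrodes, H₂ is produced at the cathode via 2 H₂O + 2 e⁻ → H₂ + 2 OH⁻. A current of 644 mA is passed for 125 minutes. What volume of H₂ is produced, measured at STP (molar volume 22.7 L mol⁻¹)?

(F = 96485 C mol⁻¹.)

Q = I·t = 0.6440 A × 7500.0 s = 4830 C.
n(e⁻) = Q/F = 4830 / 96485 = 0.05006 mol.
2 electrons are transferred per H₂ molecule, so n(H₂) = 0.05006 / 2 = 0.02503 mol.
V = n × V_m = 0.02503 × 22.7 = 0.568 L.

0.568 L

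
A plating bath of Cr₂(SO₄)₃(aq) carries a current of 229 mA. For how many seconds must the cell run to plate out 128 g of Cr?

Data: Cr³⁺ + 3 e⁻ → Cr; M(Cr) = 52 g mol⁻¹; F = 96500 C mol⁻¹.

n(Cr) = m/M = 128 / 52 = 2.462 mol.
Each Cr atom requires 3 electrons, so n(e⁻) = 3 × 2.462 = 7.385 mol.
Q = n(e⁻)·F = 7.385 × 96500 = 712600 C.
t = Q/I = 712600 / 0.2290 A = 3112000 s.

3.11 × 10⁶ s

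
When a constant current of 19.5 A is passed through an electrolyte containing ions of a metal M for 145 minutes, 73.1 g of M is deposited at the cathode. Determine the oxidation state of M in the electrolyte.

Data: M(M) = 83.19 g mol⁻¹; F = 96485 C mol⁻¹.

+2

Q = I·t = 19.50 A × 8700.0 s = 169600 C, so n(e⁻) = 169600/96485 = 1.758 mol.
n(M) deposited = 73.1 / 83.19 = 0.8787 mol.
Electrons per atom = n(e⁻)/n(M) = 1.758 / 0.8787 = 2.00 ≈ 2, so the ion is M²⁺.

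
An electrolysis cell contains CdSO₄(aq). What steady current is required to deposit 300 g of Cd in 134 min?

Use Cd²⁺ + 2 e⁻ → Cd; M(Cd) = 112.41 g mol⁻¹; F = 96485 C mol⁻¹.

n(Cd) = 300 / 112.41 = 2.669 mol.
n(e⁻) = 2 × 2.669 = 5.338 mol.
Q = n(e⁻)·F = 5.338 × 96485 = 515000 C.
I = Q/t = 515000 / 8040.0 s = 64.1 A.

64.1 A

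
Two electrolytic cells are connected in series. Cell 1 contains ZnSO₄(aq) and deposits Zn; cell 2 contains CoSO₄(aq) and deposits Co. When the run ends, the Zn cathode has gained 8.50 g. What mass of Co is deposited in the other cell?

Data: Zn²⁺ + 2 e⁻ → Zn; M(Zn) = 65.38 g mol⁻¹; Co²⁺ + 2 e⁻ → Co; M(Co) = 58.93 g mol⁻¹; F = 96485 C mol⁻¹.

7.66 g

n(Zn) = 8.50 / 65.38 = 0.1300 mol.
Since Zn²⁺ + 2 e⁻ → Zn, n(e⁻) passed = 2 × 0.1300 = 0.2600 mol.
Cells in series carry the same charge, so the same 0.2600 mol of electrons passes through cell 2.
Co²⁺ + 2 e⁻ → Co, so n(Co) = 0.2600 / 2 = 0.1300 mol.
m(Co) = 0.1300 × 58.93 = 7.66 g.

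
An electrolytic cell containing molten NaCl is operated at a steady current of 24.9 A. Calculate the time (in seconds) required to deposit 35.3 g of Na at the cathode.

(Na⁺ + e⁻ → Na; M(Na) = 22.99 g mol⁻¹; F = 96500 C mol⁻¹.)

n(Na) = m/M = 35.3 / 22.99 = 1.535 mol.
Each Na atom requires 1 electron, so n(e⁻) = 1 × 1.535 = 1.535 mol.
Q = n(e⁻)·F = 1.535 × 96500 = 148200 C.
t = Q/I = 148200 / 24.90 A = 5951 s.

5950 s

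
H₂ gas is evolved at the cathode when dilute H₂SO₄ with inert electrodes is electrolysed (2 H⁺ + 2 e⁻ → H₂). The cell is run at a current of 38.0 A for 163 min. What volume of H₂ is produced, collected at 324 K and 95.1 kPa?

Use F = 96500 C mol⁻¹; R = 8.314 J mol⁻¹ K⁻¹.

Q = I·t = 38.00 A × 9780.0 s = 371600 C.
n(e⁻) = Q/F = 371600 / 96500 = 3.851 mol.
2 electrons are transferred per H₂ molecule, so n(H₂) = 3.851 / 2 = 1.926 mol.
V = nRT/P = (1.926 × 8.314 × 324) / (95.1 × 10³ Pa) = 0.0545 m³ = 54.5 L.

54.5 L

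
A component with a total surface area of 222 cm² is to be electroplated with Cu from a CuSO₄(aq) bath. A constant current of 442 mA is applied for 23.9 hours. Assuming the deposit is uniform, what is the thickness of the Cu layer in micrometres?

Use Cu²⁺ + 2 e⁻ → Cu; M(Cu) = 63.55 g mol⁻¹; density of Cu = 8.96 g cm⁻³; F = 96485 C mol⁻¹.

63.0 μm

Q = I·t = 0.4420 × 86040 = 38030 C; n(e⁻) = 0.3942 mol.
n(Cu) = n(e⁻)/2 = 0.1971 mol, so m = 0.1971 × 63.55 = 12.52 g.
Volume = m/ρ = 12.52 / 8.96 = 1.398 cm³.
Thickness = V/A = 1.398 / 222 = 0.00630 cm = 63.0 μm.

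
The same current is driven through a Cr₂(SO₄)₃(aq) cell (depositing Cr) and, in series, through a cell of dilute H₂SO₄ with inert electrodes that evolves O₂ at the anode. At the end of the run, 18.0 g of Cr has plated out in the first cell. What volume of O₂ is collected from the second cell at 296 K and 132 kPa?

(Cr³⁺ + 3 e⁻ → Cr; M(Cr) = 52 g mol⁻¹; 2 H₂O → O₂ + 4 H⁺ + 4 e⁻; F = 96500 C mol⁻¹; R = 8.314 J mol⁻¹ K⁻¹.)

4.84 L

n(Cr) = 18.0 / 52 = 0.3462 mol, so n(e⁻) = 3 × 0.3462 = 1.038 mol.
The cells are in series, so the same 1.038 mol of electrons passes through the second cell.
2 H₂O → O₂ + 4 H⁺ + 4 e⁻ — 4 mol e⁻ per mol O₂, so n(O₂) = 1.038/4 = 0.2596 mol.
V = nRT/P = (0.2596 × 8.314 × 296) / (132 × 10³) = 0.00484 m³ = 4.84 L.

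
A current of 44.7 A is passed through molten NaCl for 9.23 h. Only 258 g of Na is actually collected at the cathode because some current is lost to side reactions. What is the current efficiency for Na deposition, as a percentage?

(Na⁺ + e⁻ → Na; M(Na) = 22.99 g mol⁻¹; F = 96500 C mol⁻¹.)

Q = I·t = 44.70 × 33228 = 1485000 C; n(e⁻) = 1485000/96500 = 15.39 mol.
Theoretical n(Na) = n(e⁻)/1 = 15.39 mol, i.e. m_theo = 15.39 × 22.99 = 353.9 g.
Efficiency = m_actual / m_theo = 258 / 353.9 = 72.9 %.

72.9 %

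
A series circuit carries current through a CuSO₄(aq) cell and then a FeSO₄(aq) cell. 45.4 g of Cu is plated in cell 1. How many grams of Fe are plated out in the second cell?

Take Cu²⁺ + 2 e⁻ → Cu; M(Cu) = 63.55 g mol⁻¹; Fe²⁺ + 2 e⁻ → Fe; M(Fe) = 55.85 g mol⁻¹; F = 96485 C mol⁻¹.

39.9 g

n(Cu) = 45.4 / 63.55 = 0.7144 mol.
Since Cu²⁺ + 2 e⁻ → Cu, n(e⁻) passed = 2 × 0.7144 = 1.429 mol.
Cells in series carry the same charge, so the same 1.429 mol of electrons passes through cell 2.
Fe²⁺ + 2 e⁻ → Fe, so n(Fe) = 1.429 / 2 = 0.7144 mol.
m(Fe) = 0.7144 × 55.85 = 39.9 g.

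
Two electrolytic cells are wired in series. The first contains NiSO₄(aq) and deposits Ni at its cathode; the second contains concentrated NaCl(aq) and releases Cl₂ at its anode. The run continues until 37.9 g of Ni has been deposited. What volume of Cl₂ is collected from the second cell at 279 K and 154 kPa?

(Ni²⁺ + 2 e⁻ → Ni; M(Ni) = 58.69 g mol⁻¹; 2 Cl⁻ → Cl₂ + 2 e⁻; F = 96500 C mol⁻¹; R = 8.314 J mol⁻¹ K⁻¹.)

n(Ni) = 37.9 / 58.69 = 0.6458 mol, so n(e⁻) = 2 × 0.6458 = 1.292 mol.
The cells are in series, so the same 1.292 mol of electrons passes through the second cell.
2 Cl⁻ → Cl₂ + 2 e⁻ — 2 mol e⁻ per mol Cl₂, so n(Cl₂) = 1.292/2 = 0.6458 mol.
V = nRT/P = (0.6458 × 8.314 × 279) / (154 × 10³) = 0.00973 m³ = 9.73 L.

9.73 L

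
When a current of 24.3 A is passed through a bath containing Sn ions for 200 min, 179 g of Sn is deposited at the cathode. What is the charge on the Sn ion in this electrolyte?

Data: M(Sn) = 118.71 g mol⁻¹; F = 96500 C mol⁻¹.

+2

Q = I·t = 24.30 A × 12000 s = 291600 C, so n(e⁻) = 291600/96500 = 3.022 mol.
n(Sn) deposited = 179 / 118.71 = 1.508 mol.
Electrons per atom = n(e⁻)/n(Sn) = 3.022 / 1.508 = 2.00 ≈ 2, so the ion is Sn²⁺.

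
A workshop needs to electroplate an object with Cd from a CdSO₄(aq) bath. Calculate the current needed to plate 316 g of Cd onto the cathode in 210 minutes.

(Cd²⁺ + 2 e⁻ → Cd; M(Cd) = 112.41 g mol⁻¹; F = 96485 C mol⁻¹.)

n(Cd) = 316 / 112.41 = 2.811 mol.
n(e⁻) = 2 × 2.811 = 5.622 mol.
Q = n(e⁻)·F = 5.622 × 96485 = 542500 C.
I = Q/t = 542500 / 12600 s = 43.1 A.

43.1 A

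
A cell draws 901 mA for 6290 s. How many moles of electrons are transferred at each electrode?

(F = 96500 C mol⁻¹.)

0.0587 mol

Q = I·t = 0.9010 A × 6290.0 s = 5667 C.
n(e⁻) = Q/F = 5667 / 96500 = 0.0587 mol.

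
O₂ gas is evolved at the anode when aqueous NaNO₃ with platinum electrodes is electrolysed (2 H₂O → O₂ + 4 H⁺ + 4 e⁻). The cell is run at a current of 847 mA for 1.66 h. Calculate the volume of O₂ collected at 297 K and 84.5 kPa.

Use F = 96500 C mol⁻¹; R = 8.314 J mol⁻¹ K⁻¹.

Q = I·t = 0.8470 A × 5976.0 s = 5062 C.
n(e⁻) = Q/F = 5062 / 96500 = 0.05245 mol.
4 electrons are transferred per O₂ molecule, so n(O₂) = 0.05245 / 4 = 0.01311 mol.
V = nRT/P = (0.01311 × 8.314 × 297) / (84.5 × 10³ Pa) = 3.83 × 10⁻⁴ m³ = 0.383 L.

0.383 L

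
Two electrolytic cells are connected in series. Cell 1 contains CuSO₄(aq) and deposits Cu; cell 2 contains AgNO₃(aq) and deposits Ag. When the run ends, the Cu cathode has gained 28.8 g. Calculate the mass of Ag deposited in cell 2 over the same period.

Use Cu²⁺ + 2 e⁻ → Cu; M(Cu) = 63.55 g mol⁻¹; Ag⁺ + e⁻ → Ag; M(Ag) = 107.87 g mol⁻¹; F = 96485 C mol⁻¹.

97.8 g

n(Cu) = 28.8 / 63.55 = 0.4532 mol.
Since Cu²⁺ + 2 e⁻ → Cu, n(e⁻) passed = 2 × 0.4532 = 0.9064 mol.
Cells in series carry the same charge, so the same 0.9064 mol of electrons passes through cell 2.
Ag⁺ + e⁻ → Ag, so n(Ag) = 0.9064 / 1 = 0.9064 mol.
m(Ag) = 0.9064 × 107.87 = 97.8 g.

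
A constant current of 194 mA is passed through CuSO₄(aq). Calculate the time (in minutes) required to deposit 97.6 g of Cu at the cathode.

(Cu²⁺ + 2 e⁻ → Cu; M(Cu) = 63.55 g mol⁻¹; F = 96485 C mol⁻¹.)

n(Cu) = m/M = 97.6 / 63.55 = 1.536 mol.
Each Cu atom requires 2 electrons, so n(e⁻) = 2 × 1.536 = 3.072 mol.
Q = n(e⁻)·F = 3.072 × 96485 = 296400 C.
t = Q/I = 296400 / 0.1940 A = 1528000 s = 25500 min.

25500 min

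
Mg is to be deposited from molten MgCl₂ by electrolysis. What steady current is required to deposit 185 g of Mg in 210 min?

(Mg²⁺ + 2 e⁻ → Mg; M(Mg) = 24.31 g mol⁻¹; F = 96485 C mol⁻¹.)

n(Mg) = 185 / 24.31 = 7.610 mol.
n(e⁻) = 2 × 7.610 = 15.22 mol.
Q = n(e⁻)·F = 15.22 × 96485 = 1469000 C.
I = Q/t = 1469000 / 12600 s = 117 A.

117 A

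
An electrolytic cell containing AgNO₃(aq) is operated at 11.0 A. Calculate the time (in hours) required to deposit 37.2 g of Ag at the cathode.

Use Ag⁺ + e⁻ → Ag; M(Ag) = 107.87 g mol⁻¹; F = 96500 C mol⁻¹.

0.840 h

n(Ag) = m/M = 37.2 / 107.87 = 0.3449 mol.
Each Ag atom requires 1 electron, so n(e⁻) = 1 × 0.3449 = 0.3449 mol.
Q = n(e⁻)·F = 0.3449 × 96500 = 33280 C.
t = Q/I = 33280 / 11.00 A = 3025 s = 0.840 h.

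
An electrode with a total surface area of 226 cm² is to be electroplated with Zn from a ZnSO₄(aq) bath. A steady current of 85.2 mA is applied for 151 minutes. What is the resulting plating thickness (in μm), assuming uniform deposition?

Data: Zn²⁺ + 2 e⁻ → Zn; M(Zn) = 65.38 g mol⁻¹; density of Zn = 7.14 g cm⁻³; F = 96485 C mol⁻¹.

Q = I·t = 0.08520 × 9060.0 = 771.9 C; n(e⁻) = 0.008000 mol.
n(Zn) = n(e⁻)/2 = 0.004000 mol, so m = 0.004000 × 65.38 = 0.2615 g.
Volume = m/ρ = 0.2615 / 7.14 = 0.03663 cm³.
Thickness = V/A = 0.03663 / 226 = 1.62 × 10⁻⁴ cm = 1.62 μm.

1.62 μm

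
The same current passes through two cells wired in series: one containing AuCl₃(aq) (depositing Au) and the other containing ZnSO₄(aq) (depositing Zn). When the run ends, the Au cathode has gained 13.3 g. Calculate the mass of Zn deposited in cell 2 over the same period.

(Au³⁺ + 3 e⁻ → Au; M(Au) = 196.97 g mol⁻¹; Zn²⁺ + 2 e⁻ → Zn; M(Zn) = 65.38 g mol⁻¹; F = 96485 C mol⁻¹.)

6.62 g

n(Au) = 13.3 / 196.97 = 0.06752 mol.
Since Au³⁺ + 3 e⁻ → Au, n(e⁻) passed = 3 × 0.06752 = 0.2026 mol.
Cells in series carry the same charge, so the same 0.2026 mol of electrons passes through cell 2.
Zn²⁺ + 2 e⁻ → Zn, so n(Zn) = 0.2026 / 2 = 0.1013 mol.
m(Zn) = 0.1013 × 65.38 = 6.62 g.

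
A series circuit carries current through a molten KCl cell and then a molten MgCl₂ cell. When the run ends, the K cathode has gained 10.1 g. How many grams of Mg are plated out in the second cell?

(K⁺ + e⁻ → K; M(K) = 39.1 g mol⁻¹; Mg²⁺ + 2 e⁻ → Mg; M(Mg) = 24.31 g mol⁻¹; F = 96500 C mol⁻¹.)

n(K) = 10.1 / 39.1 = 0.2583 mol.
Since K⁺ + e⁻ → K, n(e⁻) passed = 1 × 0.2583 = 0.2583 mol.
Cells in series carry the same charge, so the same 0.2583 mol of electrons passes through cell 2.
Mg²⁺ + 2 e⁻ → Mg, so n(Mg) = 0.2583 / 2 = 0.1292 mol.
m(Mg) = 0.1292 × 24.31 = 3.14 g.

3.14 g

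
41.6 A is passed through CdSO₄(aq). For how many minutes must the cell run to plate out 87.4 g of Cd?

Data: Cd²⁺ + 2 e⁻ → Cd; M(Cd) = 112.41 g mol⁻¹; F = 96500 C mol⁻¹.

60.1 min

n(Cd) = m/M = 87.4 / 112.41 = 0.7775 mol.
Each Cd atom requires 2 electrons, so n(e⁻) = 2 × 0.7775 = 1.555 mol.
Q = n(e⁻)·F = 1.555 × 96500 = 150100 C.
t = Q/I = 150100 / 41.60 A = 3607 s = 60.1 min.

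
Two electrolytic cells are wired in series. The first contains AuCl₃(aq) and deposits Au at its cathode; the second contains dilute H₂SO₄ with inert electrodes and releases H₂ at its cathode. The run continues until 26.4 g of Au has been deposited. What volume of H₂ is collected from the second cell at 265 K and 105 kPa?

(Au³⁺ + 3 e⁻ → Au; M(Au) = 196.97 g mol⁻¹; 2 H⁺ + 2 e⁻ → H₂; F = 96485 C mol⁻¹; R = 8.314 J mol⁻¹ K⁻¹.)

4.22 L

n(Au) = 26.4 / 196.97 = 0.1340 mol, so n(e⁻) = 3 × 0.1340 = 0.4021 mol.
The cells are in series, so the same 0.4021 mol of electrons passes through the second cell.
2 H⁺ + 2 e⁻ → H₂ — 2 mol e⁻ per mol H₂, so n(H₂) = 0.4021/2 = 0.2010 mol.
V = nRT/P = (0.2010 × 8.314 × 265) / (105 × 10³) = 0.00422 m³ = 4.22 L.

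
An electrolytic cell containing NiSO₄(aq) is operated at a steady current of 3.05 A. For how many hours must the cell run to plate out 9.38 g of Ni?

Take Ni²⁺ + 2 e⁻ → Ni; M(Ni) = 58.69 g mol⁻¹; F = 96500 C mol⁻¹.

2.81 h

n(Ni) = m/M = 9.38 / 58.69 = 0.1598 mol.
Each Ni atom requires 2 electrons, so n(e⁻) = 2 × 0.1598 = 0.3196 mol.
Q = n(e⁻)·F = 0.3196 × 96500 = 30850 C.
t = Q/I = 30850 / 3.050 A = 10110 s = 2.81 h.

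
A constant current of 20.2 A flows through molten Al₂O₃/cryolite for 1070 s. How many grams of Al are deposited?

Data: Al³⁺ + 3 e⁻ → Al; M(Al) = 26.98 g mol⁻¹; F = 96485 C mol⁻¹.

2.01 g

Q = I·t = 20.20 A × 1070.0 s = 21610 C.
n(e⁻) = Q/F = 21610 / 96485 = 0.2240 mol.
Al³⁺ + 3 e⁻ → Al, so n(Al) = n(e⁻)/3 = 0.07467 mol.
m = n·M = 0.07467 × 26.98 = 2.01 g.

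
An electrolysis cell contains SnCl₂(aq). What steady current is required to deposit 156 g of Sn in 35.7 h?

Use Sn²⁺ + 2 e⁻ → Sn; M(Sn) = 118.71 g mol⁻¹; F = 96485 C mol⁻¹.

n(Sn) = 156 / 118.71 = 1.314 mol.
n(e⁻) = 2 × 1.314 = 2.628 mol.
Q = n(e⁻)·F = 2.628 × 96485 = 253600 C.
I = Q/t = 253600 / 128520 s = 1.97 A.

1.97 A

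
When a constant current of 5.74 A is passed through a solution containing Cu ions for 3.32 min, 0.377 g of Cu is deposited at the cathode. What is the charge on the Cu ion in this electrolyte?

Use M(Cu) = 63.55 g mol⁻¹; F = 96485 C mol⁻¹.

+2

Q = I·t = 5.740 A × 199.20 s = 1143 C, so n(e⁻) = 1143/96485 = 0.01185 mol.
n(Cu) deposited = 0.377 / 63.55 = 0.005932 mol.
Electrons per atom = n(e⁻)/n(Cu) = 0.01185 / 0.005932 = 2.00 ≈ 2, so the ion is Cu²⁺.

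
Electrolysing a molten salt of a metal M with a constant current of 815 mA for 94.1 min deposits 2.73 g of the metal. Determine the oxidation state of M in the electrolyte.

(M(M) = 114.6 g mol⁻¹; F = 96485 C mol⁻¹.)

+2

Q = I·t = 0.8150 A × 5646.0 s = 4601 C, so n(e⁻) = 4601/96485 = 0.04769 mol.
n(M) deposited = 2.73 / 114.6 = 0.02382 mol.
Electrons per atom = n(e⁻)/n(M) = 0.04769 / 0.02382 = 2.00 ≈ 2, so the ion is M²⁺.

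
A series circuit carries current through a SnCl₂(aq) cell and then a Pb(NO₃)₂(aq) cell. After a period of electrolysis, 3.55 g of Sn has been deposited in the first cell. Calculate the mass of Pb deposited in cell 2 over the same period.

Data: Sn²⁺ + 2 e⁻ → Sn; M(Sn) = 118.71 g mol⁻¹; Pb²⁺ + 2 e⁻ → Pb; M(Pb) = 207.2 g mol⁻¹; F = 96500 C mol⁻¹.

6.20 g

n(Sn) = 3.55 / 118.71 = 0.02990 mol.
Since Sn²⁺ + 2 e⁻ → Sn, n(e⁻) passed = 2 × 0.02990 = 0.05981 mol.
Cells in series carry the same charge, so the same 0.05981 mol of electrons passes through cell 2.
Pb²⁺ + 2 e⁻ → Pb, so n(Pb) = 0.05981 / 2 = 0.02990 mol.
m(Pb) = 0.02990 × 207.2 = 6.20 g.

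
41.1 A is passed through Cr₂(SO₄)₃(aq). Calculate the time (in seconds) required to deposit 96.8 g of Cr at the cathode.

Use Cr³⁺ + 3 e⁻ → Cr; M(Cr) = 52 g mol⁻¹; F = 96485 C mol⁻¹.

n(Cr) = m/M = 96.8 / 52 = 1.862 mol.
Each Cr atom requires 3 electrons, so n(e⁻) = 3 × 1.862 = 5.585 mol.
Q = n(e⁻)·F = 5.585 × 96485 = 538800 C.
t = Q/I = 538800 / 41.10 A = 13110 s.

13100 s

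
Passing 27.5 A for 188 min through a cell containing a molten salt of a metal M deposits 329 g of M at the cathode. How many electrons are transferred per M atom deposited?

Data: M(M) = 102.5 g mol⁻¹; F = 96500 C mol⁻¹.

Q = I·t = 27.50 A × 11280 s = 310200 C, so n(e⁻) = 310200/96500 = 3.215 mol.
n(M) deposited = 329 / 102.5 = 3.210 mol.
Electrons per atom = n(e⁻)/n(M) = 3.215 / 3.210 = 1.00 ≈ 1, so the ion is M⁺.

1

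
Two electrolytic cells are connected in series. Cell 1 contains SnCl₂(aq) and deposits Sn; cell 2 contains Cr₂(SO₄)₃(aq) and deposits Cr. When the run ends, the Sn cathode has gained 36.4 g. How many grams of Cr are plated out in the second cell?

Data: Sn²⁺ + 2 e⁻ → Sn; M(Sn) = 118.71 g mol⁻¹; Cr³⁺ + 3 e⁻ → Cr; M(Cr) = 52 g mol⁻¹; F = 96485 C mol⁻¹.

10.6 g

n(Sn) = 36.4 / 118.71 = 0.3066 mol.
Since Sn²⁺ + 2 e⁻ → Sn, n(e⁻) passed = 2 × 0.3066 = 0.6133 mol.
Cells in series carry the same charge, so the same 0.6133 mol of electrons passes through cell 2.
Cr³⁺ + 3 e⁻ → Cr, so n(Cr) = 0.6133 / 3 = 0.2044 mol.
m(Cr) = 0.2044 × 52 = 10.6 g.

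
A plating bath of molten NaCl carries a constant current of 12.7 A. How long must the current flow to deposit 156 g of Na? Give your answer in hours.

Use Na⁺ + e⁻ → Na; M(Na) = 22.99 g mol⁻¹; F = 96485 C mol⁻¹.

n(Na) = m/M = 156 / 22.99 = 6.786 mol.
Each Na atom requires 1 electron, so n(e⁻) = 1 × 6.786 = 6.786 mol.
Q = n(e⁻)·F = 6.786 × 96485 = 654700 C.
t = Q/I = 654700 / 12.70 A = 51550 s = 14.3 h.

14.3 h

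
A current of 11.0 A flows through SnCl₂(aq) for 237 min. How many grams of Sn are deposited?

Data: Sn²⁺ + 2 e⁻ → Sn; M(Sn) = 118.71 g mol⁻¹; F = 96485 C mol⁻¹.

96.2 g

Q = I·t = 11.00 A × 14220 s = 156400 C.
n(e⁻) = Q/F = 156400 / 96485 = 1.621 mol.
Sn²⁺ + 2 e⁻ → Sn, so n(Sn) = n(e⁻)/2 = 0.8106 mol.
m = n·M = 0.8106 × 118.71 = 96.2 g.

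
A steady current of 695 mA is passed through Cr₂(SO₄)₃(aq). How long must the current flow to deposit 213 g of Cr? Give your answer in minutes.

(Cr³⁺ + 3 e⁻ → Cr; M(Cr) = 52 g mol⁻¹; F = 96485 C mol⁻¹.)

28400 min

n(Cr) = m/M = 213 / 52 = 4.096 mol.
Each Cr atom requires 3 electrons, so n(e⁻) = 3 × 4.096 = 12.29 mol.
Q = n(e⁻)·F = 12.29 × 96485 = 1186000 C.
t = Q/I = 1186000 / 0.6950 A = 1706000 s = 28400 min.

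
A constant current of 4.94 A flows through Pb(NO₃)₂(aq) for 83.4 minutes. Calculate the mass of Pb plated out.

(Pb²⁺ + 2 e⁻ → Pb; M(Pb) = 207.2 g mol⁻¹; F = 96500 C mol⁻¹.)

26.5 g

Q = I·t = 4.940 A × 5004.0 s = 24720 C.
n(e⁻) = Q/F = 24720 / 96500 = 0.2562 mol.
Pb²⁺ + 2 e⁻ → Pb, so n(Pb) = n(e⁻)/2 = 0.1281 mol.
m = n·M = 0.1281 × 207.2 = 26.5 g.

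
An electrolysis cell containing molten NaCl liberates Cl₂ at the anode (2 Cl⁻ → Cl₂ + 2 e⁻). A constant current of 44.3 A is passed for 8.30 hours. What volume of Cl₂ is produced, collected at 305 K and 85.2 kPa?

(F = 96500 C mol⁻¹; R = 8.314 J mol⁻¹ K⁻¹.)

204 L

Q = I·t = 44.30 A × 29880 s = 1324000 C.
n(e⁻) = Q/F = 1324000 / 96500 = 13.72 mol.
2 electrons are transferred per Cl₂ molecule, so n(Cl₂) = 13.72 / 2 = 6.858 mol.
V = nRT/P = (6.858 × 8.314 × 305) / (85.2 × 10³ Pa) = 0.204 m³ = 204 L.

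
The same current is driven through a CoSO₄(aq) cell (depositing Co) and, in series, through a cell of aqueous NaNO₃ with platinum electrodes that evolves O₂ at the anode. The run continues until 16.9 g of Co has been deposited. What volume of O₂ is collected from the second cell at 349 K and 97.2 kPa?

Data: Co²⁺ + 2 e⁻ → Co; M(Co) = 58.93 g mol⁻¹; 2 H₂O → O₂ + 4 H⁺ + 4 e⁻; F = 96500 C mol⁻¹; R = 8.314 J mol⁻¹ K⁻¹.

n(Co) = 16.9 / 58.93 = 0.2868 mol, so n(e⁻) = 2 × 0.2868 = 0.5736 mol.
The cells are in series, so the same 0.5736 mol of electrons passes through the second cell.
2 H₂O → O₂ + 4 H⁺ + 4 e⁻ — 4 mol e⁻ per mol O₂, so n(O₂) = 0.5736/4 = 0.1434 mol.
V = nRT/P = (0.1434 × 8.314 × 349) / (97.2 × 10³) = 0.00428 m³ = 4.28 L.

4.28 L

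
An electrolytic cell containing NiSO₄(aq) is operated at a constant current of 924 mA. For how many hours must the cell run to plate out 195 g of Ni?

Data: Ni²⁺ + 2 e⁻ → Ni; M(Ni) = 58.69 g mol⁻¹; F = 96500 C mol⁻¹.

n(Ni) = m/M = 195 / 58.69 = 3.323 mol.
Each Ni atom requires 2 electrons, so n(e⁻) = 2 × 3.323 = 6.645 mol.
Q = n(e⁻)·F = 6.645 × 96500 = 641300 C.
t = Q/I = 641300 / 0.9240 A = 694000 s = 193 h.

193 h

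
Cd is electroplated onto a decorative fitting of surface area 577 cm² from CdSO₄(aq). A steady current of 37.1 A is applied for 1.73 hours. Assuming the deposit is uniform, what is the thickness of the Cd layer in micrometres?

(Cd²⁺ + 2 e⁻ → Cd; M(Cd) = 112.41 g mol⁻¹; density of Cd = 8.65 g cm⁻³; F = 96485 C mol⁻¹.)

270 μm

Q = I·t = 37.10 × 6228.0 = 231100 C; n(e⁻) = 2.395 mol.
n(Cd) = n(e⁻)/2 = 1.197 mol, so m = 1.197 × 112.41 = 134.6 g.
Volume = m/ρ = 134.6 / 8.65 = 15.56 cm³.
Thickness = V/A = 15.56 / 577 = 0.0270 cm = 270 μm.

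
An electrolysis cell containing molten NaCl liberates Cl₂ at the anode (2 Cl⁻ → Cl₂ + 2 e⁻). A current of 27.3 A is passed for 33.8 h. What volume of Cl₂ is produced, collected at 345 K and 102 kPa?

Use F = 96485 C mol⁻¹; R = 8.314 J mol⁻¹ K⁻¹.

484 L

Q = I·t = 27.30 A × 121680 s = 3322000 C.
n(e⁻) = Q/F = 3322000 / 96485 = 34.43 mol.
2 electrons are transferred per Cl₂ molecule, so n(Cl₂) = 34.43 / 2 = 17.21 mol.
V = nRT/P = (17.21 × 8.314 × 345) / (102 × 10³ Pa) = 0.484 m³ = 484 L.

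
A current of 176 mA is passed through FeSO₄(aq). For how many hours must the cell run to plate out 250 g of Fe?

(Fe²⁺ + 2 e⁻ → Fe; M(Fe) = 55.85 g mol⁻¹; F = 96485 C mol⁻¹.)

1360 h

n(Fe) = m/M = 250 / 55.85 = 4.476 mol.
Each Fe atom requires 2 electrons, so n(e⁻) = 2 × 4.476 = 8.953 mol.
Q = n(e⁻)·F = 8.953 × 96485 = 863800 C.
t = Q/I = 863800 / 0.1760 A = 4908000 s = 1360 h.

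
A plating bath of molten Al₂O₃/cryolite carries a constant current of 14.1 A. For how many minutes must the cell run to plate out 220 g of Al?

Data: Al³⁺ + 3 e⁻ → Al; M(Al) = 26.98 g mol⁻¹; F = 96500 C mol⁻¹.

2790 min

n(Al) = m/M = 220 / 26.98 = 8.154 mol.
Each Al atom requires 3 electrons, so n(e⁻) = 3 × 8.154 = 24.46 mol.
Q = n(e⁻)·F = 24.46 × 96500 = 2361000 C.
t = Q/I = 2361000 / 14.10 A = 167400 s = 2790 min.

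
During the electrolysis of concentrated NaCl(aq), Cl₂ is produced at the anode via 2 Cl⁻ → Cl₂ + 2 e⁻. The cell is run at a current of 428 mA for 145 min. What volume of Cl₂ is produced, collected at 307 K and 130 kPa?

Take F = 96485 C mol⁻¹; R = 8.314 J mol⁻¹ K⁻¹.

Q = I·t = 0.4280 A × 8700.0 s = 3724 C.
n(e⁻) = Q/F = 3724 / 96485 = 0.03859 mol.
2 electrons are transferred per Cl₂ molecule, so n(Cl₂) = 0.03859 / 2 = 0.01930 mol.
V = nRT/P = (0.01930 × 8.314 × 307) / (130 × 10³ Pa) = 3.79 × 10⁻⁴ m³ = 0.379 L.

0.379 L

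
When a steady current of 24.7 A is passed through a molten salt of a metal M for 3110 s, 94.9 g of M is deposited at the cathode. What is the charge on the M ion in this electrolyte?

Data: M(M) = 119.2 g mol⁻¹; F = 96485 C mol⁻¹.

Q = I·t = 24.70 A × 3110.0 s = 76820 C, so n(e⁻) = 76820/96485 = 0.7962 mol.
n(M) deposited = 94.9 / 119.2 = 0.7961 mol.
Electrons per atom = n(e⁻)/n(M) = 0.7962 / 0.7961 = 1.00 ≈ 1, so the ion is M⁺.

+1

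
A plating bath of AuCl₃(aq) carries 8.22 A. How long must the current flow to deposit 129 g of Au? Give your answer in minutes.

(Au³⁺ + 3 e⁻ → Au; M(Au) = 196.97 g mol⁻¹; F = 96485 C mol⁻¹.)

n(Au) = m/M = 129 / 196.97 = 0.6549 mol.
Each Au atom requires 3 electrons, so n(e⁻) = 3 × 0.6549 = 1.965 mol.
Q = n(e⁻)·F = 1.965 × 96485 = 189600 C.
t = Q/I = 189600 / 8.220 A = 23060 s = 384 min.

384 min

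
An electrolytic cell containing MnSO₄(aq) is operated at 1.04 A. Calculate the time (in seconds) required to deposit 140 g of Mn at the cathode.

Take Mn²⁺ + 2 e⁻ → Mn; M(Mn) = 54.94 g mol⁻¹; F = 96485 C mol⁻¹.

n(Mn) = m/M = 140 / 54.94 = 2.548 mol.
Each Mn atom requires 2 electrons, so n(e⁻) = 2 × 2.548 = 5.096 mol.
Q = n(e⁻)·F = 5.096 × 96485 = 491700 C.
t = Q/I = 491700 / 1.040 A = 472800 s.

4.73 × 10⁵ s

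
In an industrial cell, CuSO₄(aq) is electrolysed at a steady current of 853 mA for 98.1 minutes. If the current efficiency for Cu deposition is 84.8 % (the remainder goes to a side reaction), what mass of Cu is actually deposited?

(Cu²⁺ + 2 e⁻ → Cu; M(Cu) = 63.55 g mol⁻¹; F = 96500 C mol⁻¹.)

1.40 g

Q = I·t = 0.8530 × 5886.0 = 5021 C.
n(e⁻) = 5021/96500 = 0.05203 mol; theoretically n(Cu) = 0.05203/2 = 0.02601 mol, m_theo = 1.653 g.
At 84.8 % efficiency, m_actual = 0.848 × 1.653 = 1.40 g.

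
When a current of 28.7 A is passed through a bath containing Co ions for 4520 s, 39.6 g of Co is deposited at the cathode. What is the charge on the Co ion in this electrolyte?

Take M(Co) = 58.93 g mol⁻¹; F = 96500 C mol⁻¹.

Q = I·t = 28.70 A × 4520.0 s = 129700 C, so n(e⁻) = 129700/96500 = 1.344 mol.
n(Co) deposited = 39.6 / 58.93 = 0.6720 mol.
Electrons per atom = n(e⁻)/n(Co) = 1.344 / 0.6720 = 2.00 ≈ 2, so the ion is Co²⁺.

+2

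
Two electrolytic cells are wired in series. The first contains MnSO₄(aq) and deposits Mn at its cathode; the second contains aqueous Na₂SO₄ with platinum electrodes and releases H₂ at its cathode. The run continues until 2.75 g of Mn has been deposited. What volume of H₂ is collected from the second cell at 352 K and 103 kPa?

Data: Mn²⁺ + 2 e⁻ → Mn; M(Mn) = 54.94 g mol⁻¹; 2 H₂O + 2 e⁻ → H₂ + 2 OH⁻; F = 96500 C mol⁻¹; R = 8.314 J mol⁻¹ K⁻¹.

1.42 L

n(Mn) = 2.75 / 54.94 = 0.05005 mol, so n(e⁻) = 2 × 0.05005 = 0.1001 mol.
The cells are in series, so the same 0.1001 mol of electrons passes through the second cell.
2 H₂O + 2 e⁻ → H₂ + 2 OH⁻ — 2 mol e⁻ per mol H₂, so n(H₂) = 0.1001/2 = 0.05005 mol.
V = nRT/P = (0.05005 × 8.314 × 352) / (103 × 10³) = 0.00142 m³ = 1.42 L.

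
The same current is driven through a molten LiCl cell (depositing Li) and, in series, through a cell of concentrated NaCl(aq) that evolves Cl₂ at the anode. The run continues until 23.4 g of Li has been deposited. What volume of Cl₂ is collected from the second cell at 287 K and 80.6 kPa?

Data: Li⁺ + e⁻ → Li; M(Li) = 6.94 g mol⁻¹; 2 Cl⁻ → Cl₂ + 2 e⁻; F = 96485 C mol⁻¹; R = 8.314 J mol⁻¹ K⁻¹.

49.9 L

n(Li) = 23.4 / 6.94 = 3.372 mol, so n(e⁻) = 1 × 3.372 = 3.372 mol.
The cells are in series, so the same 3.372 mol of electrons passes through the second cell.
2 Cl⁻ → Cl₂ + 2 e⁻ — 2 mol e⁻ per mol Cl₂, so n(Cl₂) = 3.372/2 = 1.686 mol.
V = nRT/P = (1.686 × 8.314 × 287) / (80.6 × 10³) = 0.0499 m³ = 49.9 L.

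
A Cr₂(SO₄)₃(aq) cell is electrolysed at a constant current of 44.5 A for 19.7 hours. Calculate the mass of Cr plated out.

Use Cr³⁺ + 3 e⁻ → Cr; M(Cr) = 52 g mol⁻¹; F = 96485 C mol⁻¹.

567 g

Q = I·t = 44.50 A × 70920 s = 3156000 C.
n(e⁻) = Q/F = 3156000 / 96485 = 32.71 mol.
Cr³⁺ + 3 e⁻ → Cr, so n(Cr) = n(e⁻)/3 = 10.90 mol.
m = n·M = 10.90 × 52 = 567 g.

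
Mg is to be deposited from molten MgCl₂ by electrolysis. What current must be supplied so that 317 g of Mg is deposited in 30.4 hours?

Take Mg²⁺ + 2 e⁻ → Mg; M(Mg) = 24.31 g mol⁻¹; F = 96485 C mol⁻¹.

23.0 A

n(Mg) = 317 / 24.31 = 13.04 mol.
n(e⁻) = 2 × 13.04 = 26.08 mol.
Q = n(e⁻)·F = 26.08 × 96485 = 2516000 C.
I = Q/t = 2516000 / 109440 s = 23.0 A.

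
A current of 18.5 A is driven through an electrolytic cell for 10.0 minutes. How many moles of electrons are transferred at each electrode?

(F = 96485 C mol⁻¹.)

0.115 mol

Q = I·t = 18.50 A × 600.00 s = 11100 C.
n(e⁻) = Q/F = 11100 / 96485 = 0.115 mol.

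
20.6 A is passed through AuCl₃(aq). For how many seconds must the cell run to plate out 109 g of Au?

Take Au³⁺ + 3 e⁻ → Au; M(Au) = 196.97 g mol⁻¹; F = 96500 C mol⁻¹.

n(Au) = m/M = 109 / 196.97 = 0.5534 mol.
Each Au atom requires 3 electrons, so n(e⁻) = 3 × 0.5534 = 1.660 mol.
Q = n(e⁻)·F = 1.660 × 96500 = 160200 C.
t = Q/I = 160200 / 20.60 A = 7777 s.

7780 s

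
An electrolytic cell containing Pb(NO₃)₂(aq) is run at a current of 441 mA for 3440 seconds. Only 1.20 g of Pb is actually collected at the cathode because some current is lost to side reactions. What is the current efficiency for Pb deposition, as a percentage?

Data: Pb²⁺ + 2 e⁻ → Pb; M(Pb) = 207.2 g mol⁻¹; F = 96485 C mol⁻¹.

Q = I·t = 0.4410 × 3440.0 = 1517 C; n(e⁻) = 1517/96485 = 0.01572 mol.
Theoretical n(Pb) = n(e⁻)/2 = 0.007862 mol, i.e. m_theo = 0.007862 × 207.2 = 1.629 g.
Efficiency = m_actual / m_theo = 1.20 / 1.629 = 73.7 %.

73.7 %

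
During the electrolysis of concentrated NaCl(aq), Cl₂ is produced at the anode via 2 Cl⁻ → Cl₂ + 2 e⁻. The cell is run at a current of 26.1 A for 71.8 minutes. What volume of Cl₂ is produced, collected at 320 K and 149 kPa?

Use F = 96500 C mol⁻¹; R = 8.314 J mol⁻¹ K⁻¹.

Q = I·t = 26.10 A × 4308.0 s = 112400 C.
n(e⁻) = Q/F = 112400 / 96500 = 1.165 mol.
2 electrons are transferred per Cl₂ molecule, so n(Cl₂) = 1.165 / 2 = 0.5826 mol.
V = nRT/P = (0.5826 × 8.314 × 320) / (149 × 10³ Pa) = 0.0104 m³ = 10.4 L.

10.4 L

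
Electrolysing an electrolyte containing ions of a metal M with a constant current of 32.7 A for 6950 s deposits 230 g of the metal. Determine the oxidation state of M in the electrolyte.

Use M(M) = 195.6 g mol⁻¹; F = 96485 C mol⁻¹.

Q = I·t = 32.70 A × 6950.0 s = 227300 C, so n(e⁻) = 227300/96485 = 2.355 mol.
n(M) deposited = 230 / 195.6 = 1.176 mol.
Electrons per atom = n(e⁻)/n(M) = 2.355 / 1.176 = 2.00 ≈ 2, so the ion is M²⁺.

+2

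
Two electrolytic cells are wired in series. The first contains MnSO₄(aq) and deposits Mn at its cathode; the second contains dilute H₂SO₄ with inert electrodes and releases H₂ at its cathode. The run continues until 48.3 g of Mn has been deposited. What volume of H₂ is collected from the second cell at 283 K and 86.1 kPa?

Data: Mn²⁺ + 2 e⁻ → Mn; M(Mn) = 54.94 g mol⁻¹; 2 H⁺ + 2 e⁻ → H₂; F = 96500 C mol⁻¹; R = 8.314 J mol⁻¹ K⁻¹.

n(Mn) = 48.3 / 54.94 = 0.8791 mol, so n(e⁻) = 2 × 0.8791 = 1.758 mol.
The cells are in series, so the same 1.758 mol of electrons passes through the second cell.
2 H⁺ + 2 e⁻ → H₂ — 2 mol e⁻ per mol H₂, so n(H₂) = 1.758/2 = 0.8791 mol.
V = nRT/P = (0.8791 × 8.314 × 283) / (86.1 × 10³) = 0.0240 m³ = 24.0 L.

24.0 L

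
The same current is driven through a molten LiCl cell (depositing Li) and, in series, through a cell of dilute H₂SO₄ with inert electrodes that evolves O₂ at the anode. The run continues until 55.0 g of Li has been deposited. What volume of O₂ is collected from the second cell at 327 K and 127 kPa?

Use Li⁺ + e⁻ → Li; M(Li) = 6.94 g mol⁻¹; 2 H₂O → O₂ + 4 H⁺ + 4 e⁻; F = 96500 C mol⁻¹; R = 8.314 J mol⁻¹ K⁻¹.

n(Li) = 55.0 / 6.94 = 7.925 mol, so n(e⁻) = 1 × 7.925 = 7.925 mol.
The cells are in series, so the same 7.925 mol of electrons passes through the second cell.
2 H₂O → O₂ + 4 H⁺ + 4 e⁻ — 4 mol e⁻ per mol O₂, so n(O₂) = 7.925/4 = 1.981 mol.
V = nRT/P = (1.981 × 8.314 × 327) / (127 × 10³) = 0.0424 m³ = 42.4 L.

42.4 L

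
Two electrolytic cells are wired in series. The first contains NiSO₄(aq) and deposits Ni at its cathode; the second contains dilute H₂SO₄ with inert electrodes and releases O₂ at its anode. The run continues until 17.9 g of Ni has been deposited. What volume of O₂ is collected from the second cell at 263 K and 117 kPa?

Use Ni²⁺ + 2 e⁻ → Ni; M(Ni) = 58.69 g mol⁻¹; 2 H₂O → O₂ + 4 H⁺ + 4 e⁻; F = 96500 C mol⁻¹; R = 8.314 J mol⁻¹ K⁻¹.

n(Ni) = 17.9 / 58.69 = 0.3050 mol, so n(e⁻) = 2 × 0.3050 = 0.6100 mol.
The cells are in series, so the same 0.6100 mol of electrons passes through the second cell.
2 H₂O → O₂ + 4 H⁺ + 4 e⁻ — 4 mol e⁻ per mol O₂, so n(O₂) = 0.6100/4 = 0.1525 mol.
V = nRT/P = (0.1525 × 8.314 × 263) / (117 × 10³) = 0.00285 m³ = 2.85 L.

2.85 L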